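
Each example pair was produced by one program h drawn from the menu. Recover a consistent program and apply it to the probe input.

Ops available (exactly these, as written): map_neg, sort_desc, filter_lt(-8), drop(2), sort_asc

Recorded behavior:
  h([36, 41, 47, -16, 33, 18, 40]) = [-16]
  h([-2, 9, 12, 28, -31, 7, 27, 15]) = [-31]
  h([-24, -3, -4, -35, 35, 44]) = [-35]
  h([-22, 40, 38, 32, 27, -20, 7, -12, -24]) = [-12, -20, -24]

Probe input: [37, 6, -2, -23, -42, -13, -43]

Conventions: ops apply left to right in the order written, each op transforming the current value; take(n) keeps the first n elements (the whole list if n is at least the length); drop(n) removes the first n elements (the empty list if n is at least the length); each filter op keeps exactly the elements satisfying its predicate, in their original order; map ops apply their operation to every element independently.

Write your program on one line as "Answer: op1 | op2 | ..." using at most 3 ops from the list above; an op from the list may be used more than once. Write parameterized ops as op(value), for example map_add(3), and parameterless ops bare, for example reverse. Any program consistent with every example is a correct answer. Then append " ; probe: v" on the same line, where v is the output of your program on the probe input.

drop(2) | sort_desc | filter_lt(-8) ; probe: [-13, -23, -42, -43]

Check, running the answer program on each example:
  [36, 41, 47, -16, 33, 18, 40] -> [47, -16, 33, 18, 40] -> [47, 40, 33, 18, -16] -> [-16]
  [-2, 9, 12, 28, -31, 7, 27, 15] -> [12, 28, -31, 7, 27, 15] -> [28, 27, 15, 12, 7, -31] -> [-31]
  [-24, -3, -4, -35, 35, 44] -> [-4, -35, 35, 44] -> [44, 35, -4, -35] -> [-35]
  [-22, 40, 38, 32, 27, -20, 7, -12, -24] -> [38, 32, 27, -20, 7, -12, -24] -> [38, 32, 27, 7, -12, -20, -24] -> [-12, -20, -24]
  probe: [37, 6, -2, -23, -42, -13, -43] -> [-2, -23, -42, -13, -43] -> [-2, -13, -23, -42, -43] -> [-13, -23, -42, -43]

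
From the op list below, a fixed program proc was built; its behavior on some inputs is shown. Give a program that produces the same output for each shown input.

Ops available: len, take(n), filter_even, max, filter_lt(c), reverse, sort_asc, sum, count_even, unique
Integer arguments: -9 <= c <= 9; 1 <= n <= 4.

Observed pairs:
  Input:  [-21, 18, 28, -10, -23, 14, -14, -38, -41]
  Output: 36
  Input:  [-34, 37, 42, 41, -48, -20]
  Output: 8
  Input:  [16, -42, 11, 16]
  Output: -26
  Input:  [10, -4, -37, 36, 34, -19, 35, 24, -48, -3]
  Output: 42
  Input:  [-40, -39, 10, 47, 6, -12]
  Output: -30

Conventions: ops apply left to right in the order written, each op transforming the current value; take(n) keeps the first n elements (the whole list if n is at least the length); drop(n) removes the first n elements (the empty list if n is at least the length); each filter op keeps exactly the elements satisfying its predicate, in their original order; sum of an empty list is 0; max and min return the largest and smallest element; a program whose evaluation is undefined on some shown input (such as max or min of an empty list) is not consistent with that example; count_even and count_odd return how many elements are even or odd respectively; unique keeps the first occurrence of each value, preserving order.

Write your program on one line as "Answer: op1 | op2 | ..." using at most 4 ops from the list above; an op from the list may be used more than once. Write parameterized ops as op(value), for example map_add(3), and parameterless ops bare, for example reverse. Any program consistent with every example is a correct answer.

unique | take(4) | filter_even | sum

Check, running the answer program on each example:
  [-21, 18, 28, -10, -23, 14, -14, -38, -41] -> [-21, 18, 28, -10, -23, 14, -14, -38, -41] -> [-21, 18, 28, -10] -> [18, 28, -10] -> 36
  [-34, 37, 42, 41, -48, -20] -> [-34, 37, 42, 41, -48, -20] -> [-34, 37, 42, 41] -> [-34, 42] -> 8
  [16, -42, 11, 16] -> [16, -42, 11] -> [16, -42, 11] -> [16, -42] -> -26
  [10, -4, -37, 36, 34, -19, 35, 24, -48, -3] -> [10, -4, -37, 36, 34, -19, 35, 24, -48, -3] -> [10, -4, -37, 36] -> [10, -4, 36] -> 42
  [-40, -39, 10, 47, 6, -12] -> [-40, -39, 10, 47, 6, -12] -> [-40, -39, 10, 47] -> [-40, 10] -> -30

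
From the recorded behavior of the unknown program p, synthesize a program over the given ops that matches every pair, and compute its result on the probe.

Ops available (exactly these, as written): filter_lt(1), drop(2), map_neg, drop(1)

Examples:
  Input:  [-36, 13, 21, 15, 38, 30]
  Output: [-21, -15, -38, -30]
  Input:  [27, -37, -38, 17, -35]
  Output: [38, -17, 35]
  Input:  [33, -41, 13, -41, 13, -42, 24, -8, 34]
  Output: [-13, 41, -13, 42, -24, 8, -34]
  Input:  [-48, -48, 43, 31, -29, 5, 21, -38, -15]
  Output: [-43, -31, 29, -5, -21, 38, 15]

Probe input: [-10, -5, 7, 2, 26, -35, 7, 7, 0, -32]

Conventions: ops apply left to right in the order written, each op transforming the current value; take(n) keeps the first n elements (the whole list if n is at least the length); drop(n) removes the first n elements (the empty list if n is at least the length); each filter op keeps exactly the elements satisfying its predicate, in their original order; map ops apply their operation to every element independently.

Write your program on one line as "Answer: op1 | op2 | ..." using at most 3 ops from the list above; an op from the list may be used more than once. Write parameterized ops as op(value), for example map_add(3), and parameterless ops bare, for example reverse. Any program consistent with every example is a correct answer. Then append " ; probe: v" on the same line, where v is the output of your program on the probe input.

drop(2) | map_neg ; probe: [-7, -2, -26, 35, -7, -7, 0, 32]

Check, running the answer program on each example:
  [-36, 13, 21, 15, 38, 30] -> [21, 15, 38, 30] -> [-21, -15, -38, -30]
  [27, -37, -38, 17, -35] -> [-38, 17, -35] -> [38, -17, 35]
  [33, -41, 13, -41, 13, -42, 24, -8, 34] -> [13, -41, 13, -42, 24, -8, 34] -> [-13, 41, -13, 42, -24, 8, -34]
  [-48, -48, 43, 31, -29, 5, 21, -38, -15] -> [43, 31, -29, 5, 21, -38, -15] -> [-43, -31, 29, -5, -21, 38, 15]
  probe: [-10, -5, 7, 2, 26, -35, 7, 7, 0, -32] -> [7, 2, 26, -35, 7, 7, 0, -32] -> [-7, -2, -26, 35, -7, -7, 0, 32]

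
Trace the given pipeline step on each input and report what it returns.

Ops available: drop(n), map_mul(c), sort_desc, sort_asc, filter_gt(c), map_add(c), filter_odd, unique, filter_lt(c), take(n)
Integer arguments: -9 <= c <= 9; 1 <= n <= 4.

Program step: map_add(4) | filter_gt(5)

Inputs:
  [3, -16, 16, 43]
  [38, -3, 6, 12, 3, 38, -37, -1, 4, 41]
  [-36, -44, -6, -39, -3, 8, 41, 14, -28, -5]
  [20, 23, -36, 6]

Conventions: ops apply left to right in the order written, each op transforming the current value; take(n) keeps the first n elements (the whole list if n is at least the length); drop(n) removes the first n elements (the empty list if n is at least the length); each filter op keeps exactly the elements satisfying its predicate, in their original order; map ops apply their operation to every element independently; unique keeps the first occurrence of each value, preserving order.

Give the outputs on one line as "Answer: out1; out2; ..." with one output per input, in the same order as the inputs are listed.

[7, 20, 47]; [42, 10, 16, 7, 42, 8, 45]; [12, 45, 18]; [24, 27, 10]

Execution, op by op:
  [3, -16, 16, 43] -> [7, -12, 20, 47] -> [7, 20, 47]
  [38, -3, 6, 12, 3, 38, -37, -1, 4, 41] -> [42, 1, 10, 16, 7, 42, -33, 3, 8, 45] -> [42, 10, 16, 7, 42, 8, 45]
  [-36, -44, -6, -39, -3, 8, 41, 14, -28, -5] -> [-32, -40, -2, -35, 1, 12, 45, 18, -24, -1] -> [12, 45, 18]
  [20, 23, -36, 6] -> [24, 27, -32, 10] -> [24, 27, 10]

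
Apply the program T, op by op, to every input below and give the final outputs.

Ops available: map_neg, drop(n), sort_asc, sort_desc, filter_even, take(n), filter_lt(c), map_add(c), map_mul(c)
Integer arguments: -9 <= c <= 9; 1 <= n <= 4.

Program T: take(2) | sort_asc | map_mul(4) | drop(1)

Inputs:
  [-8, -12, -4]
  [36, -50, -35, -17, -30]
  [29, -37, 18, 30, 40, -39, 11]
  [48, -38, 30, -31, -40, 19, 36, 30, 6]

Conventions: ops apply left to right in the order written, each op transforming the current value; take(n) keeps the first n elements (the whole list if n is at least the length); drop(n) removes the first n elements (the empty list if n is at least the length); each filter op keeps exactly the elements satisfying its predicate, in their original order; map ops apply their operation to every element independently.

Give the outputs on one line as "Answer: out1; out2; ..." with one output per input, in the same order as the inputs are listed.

Execution, op by op:
  [-8, -12, -4] -> [-8, -12] -> [-12, -8] -> [-48, -32] -> [-32]
  [36, -50, -35, -17, -30] -> [36, -50] -> [-50, 36] -> [-200, 144] -> [144]
  [29, -37, 18, 30, 40, -39, 11] -> [29, -37] -> [-37, 29] -> [-148, 116] -> [116]
  [48, -38, 30, -31, -40, 19, 36, 30, 6] -> [48, -38] -> [-38, 48] -> [-152, 192] -> [192]

[-32]; [144]; [116]; [192]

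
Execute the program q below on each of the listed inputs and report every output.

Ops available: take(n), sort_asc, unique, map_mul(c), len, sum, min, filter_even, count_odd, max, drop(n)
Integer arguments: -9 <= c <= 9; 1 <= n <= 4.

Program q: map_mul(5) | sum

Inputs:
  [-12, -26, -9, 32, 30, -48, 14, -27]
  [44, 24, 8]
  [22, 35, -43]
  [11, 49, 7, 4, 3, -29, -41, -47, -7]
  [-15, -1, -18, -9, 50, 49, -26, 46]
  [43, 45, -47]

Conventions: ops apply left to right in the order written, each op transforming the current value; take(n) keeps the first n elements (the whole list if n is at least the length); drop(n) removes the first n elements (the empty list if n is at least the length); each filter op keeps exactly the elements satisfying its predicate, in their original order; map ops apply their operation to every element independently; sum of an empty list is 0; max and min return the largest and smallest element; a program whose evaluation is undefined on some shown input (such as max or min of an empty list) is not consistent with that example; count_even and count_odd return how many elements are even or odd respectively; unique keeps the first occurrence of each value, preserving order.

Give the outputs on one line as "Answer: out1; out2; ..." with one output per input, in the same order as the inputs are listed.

-230; 380; 70; -250; 380; 205

Execution, op by op:
  [-12, -26, -9, 32, 30, -48, 14, -27] -> [-60, -130, -45, 160, 150, -240, 70, -135] -> -230
  [44, 24, 8] -> [220, 120, 40] -> 380
  [22, 35, -43] -> [110, 175, -215] -> 70
  [11, 49, 7, 4, 3, -29, -41, -47, -7] -> [55, 245, 35, 20, 15, -145, -205, -235, -35] -> -250
  [-15, -1, -18, -9, 50, 49, -26, 46] -> [-75, -5, -90, -45, 250, 245, -130, 230] -> 380
  [43, 45, -47] -> [215, 225, -235] -> 205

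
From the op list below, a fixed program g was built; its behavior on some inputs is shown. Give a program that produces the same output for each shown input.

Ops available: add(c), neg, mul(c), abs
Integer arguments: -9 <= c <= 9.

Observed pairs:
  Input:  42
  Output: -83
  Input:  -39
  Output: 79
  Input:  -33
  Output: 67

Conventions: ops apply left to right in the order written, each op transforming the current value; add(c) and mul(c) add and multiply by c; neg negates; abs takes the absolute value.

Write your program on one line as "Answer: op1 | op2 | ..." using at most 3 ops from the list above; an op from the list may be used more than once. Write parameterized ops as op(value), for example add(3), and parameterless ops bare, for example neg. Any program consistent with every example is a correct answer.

mul(2) | add(-1) | neg

Check, running the answer program on each example:
  42 -> 84 -> 83 -> -83
  -39 -> -78 -> -79 -> 79
  -33 -> -66 -> -67 -> 67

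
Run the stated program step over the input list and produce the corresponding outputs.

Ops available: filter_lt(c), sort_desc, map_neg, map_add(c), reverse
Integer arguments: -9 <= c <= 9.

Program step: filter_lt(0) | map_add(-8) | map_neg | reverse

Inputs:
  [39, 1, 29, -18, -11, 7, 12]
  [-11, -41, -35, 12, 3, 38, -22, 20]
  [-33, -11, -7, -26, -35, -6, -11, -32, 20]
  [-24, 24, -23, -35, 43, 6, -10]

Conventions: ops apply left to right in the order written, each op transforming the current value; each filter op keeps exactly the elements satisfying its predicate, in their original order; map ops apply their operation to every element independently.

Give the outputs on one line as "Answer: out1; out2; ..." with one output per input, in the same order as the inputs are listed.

Execution, op by op:
  [39, 1, 29, -18, -11, 7, 12] -> [-18, -11] -> [-26, -19] -> [26, 19] -> [19, 26]
  [-11, -41, -35, 12, 3, 38, -22, 20] -> [-11, -41, -35, -22] -> [-19, -49, -43, -30] -> [19, 49, 43, 30] -> [30, 43, 49, 19]
  [-33, -11, -7, -26, -35, -6, -11, -32, 20] -> [-33, -11, -7, -26, -35, -6, -11, -32] -> [-41, -19, -15, -34, -43, -14, -19, -40] -> [41, 19, 15, 34, 43, 14, 19, 40] -> [40, 19, 14, 43, 34, 15, 19, 41]
  [-24, 24, -23, -35, 43, 6, -10] -> [-24, -23, -35, -10] -> [-32, -31, -43, -18] -> [32, 31, 43, 18] -> [18, 43, 31, 32]

[19, 26]; [30, 43, 49, 19]; [40, 19, 14, 43, 34, 15, 19, 41]; [18, 43, 31, 32]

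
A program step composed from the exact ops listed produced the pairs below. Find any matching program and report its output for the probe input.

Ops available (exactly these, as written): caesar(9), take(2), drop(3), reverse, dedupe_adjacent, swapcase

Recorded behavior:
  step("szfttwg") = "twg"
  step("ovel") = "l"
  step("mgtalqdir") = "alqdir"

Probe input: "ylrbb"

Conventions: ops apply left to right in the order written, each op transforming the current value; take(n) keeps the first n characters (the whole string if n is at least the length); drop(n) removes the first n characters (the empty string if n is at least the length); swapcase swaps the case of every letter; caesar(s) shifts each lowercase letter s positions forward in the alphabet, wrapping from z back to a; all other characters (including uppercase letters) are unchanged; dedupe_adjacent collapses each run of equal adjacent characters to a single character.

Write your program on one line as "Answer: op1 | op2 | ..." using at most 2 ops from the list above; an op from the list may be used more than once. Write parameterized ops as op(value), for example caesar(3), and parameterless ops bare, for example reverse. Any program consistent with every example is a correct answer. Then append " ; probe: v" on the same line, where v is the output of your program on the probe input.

dedupe_adjacent | drop(3) ; probe: "b"

Check, running the answer program on each example:
  "szfttwg" -> "szftwg" -> "twg"
  "ovel" -> "ovel" -> "l"
  "mgtalqdir" -> "mgtalqdir" -> "alqdir"
  probe: "ylrbb" -> "ylrb" -> "b"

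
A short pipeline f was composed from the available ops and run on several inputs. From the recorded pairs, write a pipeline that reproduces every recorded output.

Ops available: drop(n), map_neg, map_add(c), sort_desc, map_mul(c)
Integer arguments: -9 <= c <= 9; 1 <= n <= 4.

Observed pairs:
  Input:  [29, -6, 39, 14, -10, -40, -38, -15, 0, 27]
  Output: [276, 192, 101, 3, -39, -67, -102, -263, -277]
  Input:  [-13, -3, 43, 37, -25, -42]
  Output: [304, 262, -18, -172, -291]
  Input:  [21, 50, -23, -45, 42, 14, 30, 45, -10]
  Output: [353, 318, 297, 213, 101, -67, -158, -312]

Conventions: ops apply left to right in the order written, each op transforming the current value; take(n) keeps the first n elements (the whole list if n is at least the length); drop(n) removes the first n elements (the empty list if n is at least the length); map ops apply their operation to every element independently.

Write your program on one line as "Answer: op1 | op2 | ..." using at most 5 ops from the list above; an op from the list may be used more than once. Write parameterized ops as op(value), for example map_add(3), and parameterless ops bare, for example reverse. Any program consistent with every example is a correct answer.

map_mul(7) | drop(1) | sort_desc | map_add(3)

Check, running the answer program on each example:
  [29, -6, 39, 14, -10, -40, -38, -15, 0, 27] -> [203, -42, 273, 98, -70, -280, -266, -105, 0, 189] -> [-42, 273, 98, -70, -280, -266, -105, 0, 189] -> [273, 189, 98, 0, -42, -70, -105, -266, -280] -> [276, 192, 101, 3, -39, -67, -102, -263, -277]
  [-13, -3, 43, 37, -25, -42] -> [-91, -21, 301, 259, -175, -294] -> [-21, 301, 259, -175, -294] -> [301, 259, -21, -175, -294] -> [304, 262, -18, -172, -291]
  [21, 50, -23, -45, 42, 14, 30, 45, -10] -> [147, 350, -161, -315, 294, 98, 210, 315, -70] -> [350, -161, -315, 294, 98, 210, 315, -70] -> [350, 315, 294, 210, 98, -70, -161, -315] -> [353, 318, 297, 213, 101, -67, -158, -312]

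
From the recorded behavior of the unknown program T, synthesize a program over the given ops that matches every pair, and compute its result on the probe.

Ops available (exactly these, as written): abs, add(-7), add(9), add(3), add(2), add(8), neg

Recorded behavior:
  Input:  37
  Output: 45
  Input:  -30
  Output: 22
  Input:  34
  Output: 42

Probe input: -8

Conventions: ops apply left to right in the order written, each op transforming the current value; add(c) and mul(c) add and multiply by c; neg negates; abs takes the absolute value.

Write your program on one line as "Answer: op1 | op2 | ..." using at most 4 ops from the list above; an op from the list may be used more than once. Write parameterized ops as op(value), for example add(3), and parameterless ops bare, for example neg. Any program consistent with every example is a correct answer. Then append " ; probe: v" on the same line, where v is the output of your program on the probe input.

add(8) | neg | abs ; probe: 0

Check, running the answer program on each example:
  37 -> 45 -> -45 -> 45
  -30 -> -22 -> 22 -> 22
  34 -> 42 -> -42 -> 42
  probe: -8 -> 0 -> 0 -> 0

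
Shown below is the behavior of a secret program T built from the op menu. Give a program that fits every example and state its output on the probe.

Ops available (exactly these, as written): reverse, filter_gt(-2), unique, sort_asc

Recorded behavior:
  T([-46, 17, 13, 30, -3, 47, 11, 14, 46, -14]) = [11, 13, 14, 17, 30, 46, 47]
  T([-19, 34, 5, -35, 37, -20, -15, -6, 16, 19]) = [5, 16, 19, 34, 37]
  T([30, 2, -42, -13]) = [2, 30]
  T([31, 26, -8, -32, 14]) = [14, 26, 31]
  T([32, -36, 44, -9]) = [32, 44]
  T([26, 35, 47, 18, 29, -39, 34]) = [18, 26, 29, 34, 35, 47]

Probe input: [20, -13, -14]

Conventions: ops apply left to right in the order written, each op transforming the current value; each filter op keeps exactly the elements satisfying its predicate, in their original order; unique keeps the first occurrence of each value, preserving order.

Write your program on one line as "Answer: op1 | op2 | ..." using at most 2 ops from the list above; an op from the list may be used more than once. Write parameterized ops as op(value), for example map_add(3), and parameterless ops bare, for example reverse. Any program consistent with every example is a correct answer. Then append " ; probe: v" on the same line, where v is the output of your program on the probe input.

filter_gt(-2) | sort_asc ; probe: [20]

Check, running the answer program on each example:
  [-46, 17, 13, 30, -3, 47, 11, 14, 46, -14] -> [17, 13, 30, 47, 11, 14, 46] -> [11, 13, 14, 17, 30, 46, 47]
  [-19, 34, 5, -35, 37, -20, -15, -6, 16, 19] -> [34, 5, 37, 16, 19] -> [5, 16, 19, 34, 37]
  [30, 2, -42, -13] -> [30, 2] -> [2, 30]
  [31, 26, -8, -32, 14] -> [31, 26, 14] -> [14, 26, 31]
  [32, -36, 44, -9] -> [32, 44] -> [32, 44]
  [26, 35, 47, 18, 29, -39, 34] -> [26, 35, 47, 18, 29, 34] -> [18, 26, 29, 34, 35, 47]
  probe: [20, -13, -14] -> [20] -> [20]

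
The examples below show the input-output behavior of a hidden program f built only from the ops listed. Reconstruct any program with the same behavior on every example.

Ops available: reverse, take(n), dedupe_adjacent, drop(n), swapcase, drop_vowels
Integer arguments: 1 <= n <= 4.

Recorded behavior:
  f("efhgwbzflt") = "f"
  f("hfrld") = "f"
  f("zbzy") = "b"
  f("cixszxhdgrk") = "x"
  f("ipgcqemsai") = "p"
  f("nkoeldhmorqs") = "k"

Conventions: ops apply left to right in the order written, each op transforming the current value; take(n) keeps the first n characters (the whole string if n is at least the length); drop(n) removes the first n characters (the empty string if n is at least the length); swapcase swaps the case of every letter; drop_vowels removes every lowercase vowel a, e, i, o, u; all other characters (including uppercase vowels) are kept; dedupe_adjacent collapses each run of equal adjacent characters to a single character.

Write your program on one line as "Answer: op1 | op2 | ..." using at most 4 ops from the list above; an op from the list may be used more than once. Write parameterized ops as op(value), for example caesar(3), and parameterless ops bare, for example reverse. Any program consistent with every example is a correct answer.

drop(1) | drop_vowels | take(1)

Check, running the answer program on each example:
  "efhgwbzflt" -> "fhgwbzflt" -> "fhgwbzflt" -> "f"
  "hfrld" -> "frld" -> "frld" -> "f"
  "zbzy" -> "bzy" -> "bzy" -> "b"
  "cixszxhdgrk" -> "ixszxhdgrk" -> "xszxhdgrk" -> "x"
  "ipgcqemsai" -> "pgcqemsai" -> "pgcqms" -> "p"
  "nkoeldhmorqs" -> "koeldhmorqs" -> "kldhmrqs" -> "k"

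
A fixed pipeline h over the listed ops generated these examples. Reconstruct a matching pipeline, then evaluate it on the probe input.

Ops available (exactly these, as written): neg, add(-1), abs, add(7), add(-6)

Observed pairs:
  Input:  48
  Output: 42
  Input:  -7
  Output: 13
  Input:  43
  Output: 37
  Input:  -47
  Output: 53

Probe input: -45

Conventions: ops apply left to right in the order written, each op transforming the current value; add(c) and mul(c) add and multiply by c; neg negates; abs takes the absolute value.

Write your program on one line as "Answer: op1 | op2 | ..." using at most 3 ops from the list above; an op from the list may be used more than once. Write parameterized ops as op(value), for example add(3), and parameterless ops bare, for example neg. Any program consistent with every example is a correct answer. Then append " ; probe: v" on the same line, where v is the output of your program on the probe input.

add(-6) | neg | abs ; probe: 51

Check, running the answer program on each example:
  48 -> 42 -> -42 -> 42
  -7 -> -13 -> 13 -> 13
  43 -> 37 -> -37 -> 37
  -47 -> -53 -> 53 -> 53
  probe: -45 -> -51 -> 51 -> 51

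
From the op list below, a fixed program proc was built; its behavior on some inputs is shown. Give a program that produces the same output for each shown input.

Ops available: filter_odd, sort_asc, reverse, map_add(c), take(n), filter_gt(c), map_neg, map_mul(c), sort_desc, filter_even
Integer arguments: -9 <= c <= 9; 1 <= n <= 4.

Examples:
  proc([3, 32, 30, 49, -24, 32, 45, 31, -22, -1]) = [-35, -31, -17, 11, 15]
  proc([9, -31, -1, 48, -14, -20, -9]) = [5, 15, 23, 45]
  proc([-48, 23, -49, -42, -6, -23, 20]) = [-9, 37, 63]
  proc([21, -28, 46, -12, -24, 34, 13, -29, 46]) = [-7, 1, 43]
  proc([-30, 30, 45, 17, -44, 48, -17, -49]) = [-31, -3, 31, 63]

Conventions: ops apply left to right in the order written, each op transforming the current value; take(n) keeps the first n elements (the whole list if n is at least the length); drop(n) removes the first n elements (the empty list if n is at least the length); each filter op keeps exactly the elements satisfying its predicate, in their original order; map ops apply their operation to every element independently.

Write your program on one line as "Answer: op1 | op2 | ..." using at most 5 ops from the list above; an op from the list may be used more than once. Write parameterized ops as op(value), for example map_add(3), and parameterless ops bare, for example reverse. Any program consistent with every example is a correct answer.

sort_desc | map_add(-9) | map_add(-5) | map_neg | filter_odd

Check, running the answer program on each example:
  [3, 32, 30, 49, -24, 32, 45, 31, -22, -1] -> [49, 45, 32, 32, 31, 30, 3, -1, -22, -24] -> [40, 36, 23, 23, 22, 21, -6, -10, -31, -33] -> [35, 31, 18, 18, 17, 16, -11, -15, -36, -38] -> [-35, -31, -18, -18, -17, -16, 11, 15, 36, 38] -> [-35, -31, -17, 11, 15]
  [9, -31, -1, 48, -14, -20, -9] -> [48, 9, -1, -9, -14, -20, -31] -> [39, 0, -10, -18, -23, -29, -40] -> [34, -5, -15, -23, -28, -34, -45] -> [-34, 5, 15, 23, 28, 34, 45] -> [5, 15, 23, 45]
  [-48, 23, -49, -42, -6, -23, 20] -> [23, 20, -6, -23, -42, -48, -49] -> [14, 11, -15, -32, -51, -57, -58] -> [9, 6, -20, -37, -56, -62, -63] -> [-9, -6, 20, 37, 56, 62, 63] -> [-9, 37, 63]
  [21, -28, 46, -12, -24, 34, 13, -29, 46] -> [46, 46, 34, 21, 13, -12, -24, -28, -29] -> [37, 37, 25, 12, 4, -21, -33, -37, -38] -> [32, 32, 20, 7, -1, -26, -38, -42, -43] -> [-32, -32, -20, -7, 1, 26, 38, 42, 43] -> [-7, 1, 43]
  [-30, 30, 45, 17, -44, 48, -17, -49] -> [48, 45, 30, 17, -17, -30, -44, -49] -> [39, 36, 21, 8, -26, -39, -53, -58] -> [34, 31, 16, 3, -31, -44, -58, -63] -> [-34, -31, -16, -3, 31, 44, 58, 63] -> [-31, -3, 31, 63]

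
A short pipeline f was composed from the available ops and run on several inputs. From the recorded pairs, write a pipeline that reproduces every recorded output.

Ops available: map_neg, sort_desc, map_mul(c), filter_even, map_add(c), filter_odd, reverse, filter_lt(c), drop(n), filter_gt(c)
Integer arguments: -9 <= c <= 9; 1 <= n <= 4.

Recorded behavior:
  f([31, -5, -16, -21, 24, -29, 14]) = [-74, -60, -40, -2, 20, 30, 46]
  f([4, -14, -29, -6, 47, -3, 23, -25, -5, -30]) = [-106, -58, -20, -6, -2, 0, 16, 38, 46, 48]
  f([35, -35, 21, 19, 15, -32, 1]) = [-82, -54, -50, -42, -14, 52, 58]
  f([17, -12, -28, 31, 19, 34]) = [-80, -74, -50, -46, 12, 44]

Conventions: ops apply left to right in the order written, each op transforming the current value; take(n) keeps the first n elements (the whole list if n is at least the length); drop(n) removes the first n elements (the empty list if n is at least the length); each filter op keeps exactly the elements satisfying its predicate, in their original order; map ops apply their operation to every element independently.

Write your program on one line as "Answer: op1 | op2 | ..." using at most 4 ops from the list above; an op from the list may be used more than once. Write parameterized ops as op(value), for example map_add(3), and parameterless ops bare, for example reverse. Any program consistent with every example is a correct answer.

map_add(6) | sort_desc | map_mul(-2)

Check, running the answer program on each example:
  [31, -5, -16, -21, 24, -29, 14] -> [37, 1, -10, -15, 30, -23, 20] -> [37, 30, 20, 1, -10, -15, -23] -> [-74, -60, -40, -2, 20, 30, 46]
  [4, -14, -29, -6, 47, -3, 23, -25, -5, -30] -> [10, -8, -23, 0, 53, 3, 29, -19, 1, -24] -> [53, 29, 10, 3, 1, 0, -8, -19, -23, -24] -> [-106, -58, -20, -6, -2, 0, 16, 38, 46, 48]
  [35, -35, 21, 19, 15, -32, 1] -> [41, -29, 27, 25, 21, -26, 7] -> [41, 27, 25, 21, 7, -26, -29] -> [-82, -54, -50, -42, -14, 52, 58]
  [17, -12, -28, 31, 19, 34] -> [23, -6, -22, 37, 25, 40] -> [40, 37, 25, 23, -6, -22] -> [-80, -74, -50, -46, 12, 44]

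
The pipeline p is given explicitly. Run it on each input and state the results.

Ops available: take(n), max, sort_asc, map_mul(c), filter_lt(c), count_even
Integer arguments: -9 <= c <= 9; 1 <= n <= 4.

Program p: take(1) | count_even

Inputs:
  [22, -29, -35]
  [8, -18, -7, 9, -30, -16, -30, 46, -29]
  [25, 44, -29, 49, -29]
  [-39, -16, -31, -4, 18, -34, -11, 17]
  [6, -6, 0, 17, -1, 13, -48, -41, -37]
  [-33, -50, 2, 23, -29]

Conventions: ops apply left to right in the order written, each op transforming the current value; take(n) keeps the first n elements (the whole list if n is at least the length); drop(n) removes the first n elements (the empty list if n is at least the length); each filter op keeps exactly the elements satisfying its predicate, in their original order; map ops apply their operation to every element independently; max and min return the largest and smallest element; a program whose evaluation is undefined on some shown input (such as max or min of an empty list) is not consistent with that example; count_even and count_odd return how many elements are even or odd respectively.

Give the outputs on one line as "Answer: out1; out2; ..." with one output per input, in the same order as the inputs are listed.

Execution, op by op:
  [22, -29, -35] -> [22] -> 1
  [8, -18, -7, 9, -30, -16, -30, 46, -29] -> [8] -> 1
  [25, 44, -29, 49, -29] -> [25] -> 0
  [-39, -16, -31, -4, 18, -34, -11, 17] -> [-39] -> 0
  [6, -6, 0, 17, -1, 13, -48, -41, -37] -> [6] -> 1
  [-33, -50, 2, 23, -29] -> [-33] -> 0

1; 1; 0; 0; 1; 0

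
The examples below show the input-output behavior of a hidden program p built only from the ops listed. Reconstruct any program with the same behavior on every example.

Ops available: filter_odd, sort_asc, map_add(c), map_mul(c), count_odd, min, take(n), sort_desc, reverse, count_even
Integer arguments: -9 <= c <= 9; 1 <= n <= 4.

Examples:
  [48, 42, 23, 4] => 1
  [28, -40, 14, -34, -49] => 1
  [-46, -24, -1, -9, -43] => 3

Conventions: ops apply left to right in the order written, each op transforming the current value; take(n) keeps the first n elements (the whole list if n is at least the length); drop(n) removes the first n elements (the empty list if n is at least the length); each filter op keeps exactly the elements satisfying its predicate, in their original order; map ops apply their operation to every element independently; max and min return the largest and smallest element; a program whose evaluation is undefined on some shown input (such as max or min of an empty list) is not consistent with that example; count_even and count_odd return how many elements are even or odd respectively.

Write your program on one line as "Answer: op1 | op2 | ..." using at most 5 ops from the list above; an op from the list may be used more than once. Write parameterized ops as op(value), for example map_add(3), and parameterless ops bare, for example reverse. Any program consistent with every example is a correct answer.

map_mul(7) | sort_desc | filter_odd | map_mul(2) | count_even

Check, running the answer program on each example:
  [48, 42, 23, 4] -> [336, 294, 161, 28] -> [336, 294, 161, 28] -> [161] -> [322] -> 1
  [28, -40, 14, -34, -49] -> [196, -280, 98, -238, -343] -> [196, 98, -238, -280, -343] -> [-343] -> [-686] -> 1
  [-46, -24, -1, -9, -43] -> [-322, -168, -7, -63, -301] -> [-7, -63, -168, -301, -322] -> [-7, -63, -301] -> [-14, -126, -602] -> 3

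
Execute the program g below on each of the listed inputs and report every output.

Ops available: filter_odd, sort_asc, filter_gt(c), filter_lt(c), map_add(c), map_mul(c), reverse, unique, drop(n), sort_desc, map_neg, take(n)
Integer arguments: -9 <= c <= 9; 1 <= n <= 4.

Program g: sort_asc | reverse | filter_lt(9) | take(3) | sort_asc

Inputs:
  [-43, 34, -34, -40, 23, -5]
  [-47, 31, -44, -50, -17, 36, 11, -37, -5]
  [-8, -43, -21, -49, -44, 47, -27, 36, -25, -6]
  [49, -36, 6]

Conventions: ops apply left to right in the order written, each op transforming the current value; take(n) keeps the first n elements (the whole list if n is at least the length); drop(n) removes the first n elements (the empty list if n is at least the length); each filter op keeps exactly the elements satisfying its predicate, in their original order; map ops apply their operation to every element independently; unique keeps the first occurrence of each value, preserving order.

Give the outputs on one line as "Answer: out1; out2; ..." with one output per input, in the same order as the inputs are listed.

Execution, op by op:
  [-43, 34, -34, -40, 23, -5] -> [-43, -40, -34, -5, 23, 34] -> [34, 23, -5, -34, -40, -43] -> [-5, -34, -40, -43] -> [-5, -34, -40] -> [-40, -34, -5]
  [-47, 31, -44, -50, -17, 36, 11, -37, -5] -> [-50, -47, -44, -37, -17, -5, 11, 31, 36] -> [36, 31, 11, -5, -17, -37, -44, -47, -50] -> [-5, -17, -37, -44, -47, -50] -> [-5, -17, -37] -> [-37, -17, -5]
  [-8, -43, -21, -49, -44, 47, -27, 36, -25, -6] -> [-49, -44, -43, -27, -25, -21, -8, -6, 36, 47] -> [47, 36, -6, -8, -21, -25, -27, -43, -44, -49] -> [-6, -8, -21, -25, -27, -43, -44, -49] -> [-6, -8, -21] -> [-21, -8, -6]
  [49, -36, 6] -> [-36, 6, 49] -> [49, 6, -36] -> [6, -36] -> [6, -36] -> [-36, 6]

[-40, -34, -5]; [-37, -17, -5]; [-21, -8, -6]; [-36, 6]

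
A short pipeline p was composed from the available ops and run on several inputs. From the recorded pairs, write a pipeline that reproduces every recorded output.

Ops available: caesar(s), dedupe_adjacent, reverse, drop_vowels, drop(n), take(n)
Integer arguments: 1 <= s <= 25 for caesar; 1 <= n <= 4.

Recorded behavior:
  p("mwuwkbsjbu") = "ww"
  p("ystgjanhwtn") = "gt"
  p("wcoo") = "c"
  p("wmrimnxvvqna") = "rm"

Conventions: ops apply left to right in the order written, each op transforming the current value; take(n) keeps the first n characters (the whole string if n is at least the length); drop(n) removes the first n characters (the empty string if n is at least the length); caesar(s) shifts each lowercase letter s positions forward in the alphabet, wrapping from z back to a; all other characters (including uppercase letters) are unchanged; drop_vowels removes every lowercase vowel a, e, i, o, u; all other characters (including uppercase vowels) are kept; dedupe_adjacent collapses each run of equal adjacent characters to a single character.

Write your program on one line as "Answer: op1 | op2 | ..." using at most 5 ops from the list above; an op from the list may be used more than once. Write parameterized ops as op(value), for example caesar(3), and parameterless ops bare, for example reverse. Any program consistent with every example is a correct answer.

take(4) | drop_vowels | drop(1) | reverse | take(2)

Check, running the answer program on each example:
  "mwuwkbsjbu" -> "mwuw" -> "mww" -> "ww" -> "ww" -> "ww"
  "ystgjanhwtn" -> "ystg" -> "ystg" -> "stg" -> "gts" -> "gt"
  "wcoo" -> "wcoo" -> "wc" -> "c" -> "c" -> "c"
  "wmrimnxvvqna" -> "wmri" -> "wmr" -> "mr" -> "rm" -> "rm"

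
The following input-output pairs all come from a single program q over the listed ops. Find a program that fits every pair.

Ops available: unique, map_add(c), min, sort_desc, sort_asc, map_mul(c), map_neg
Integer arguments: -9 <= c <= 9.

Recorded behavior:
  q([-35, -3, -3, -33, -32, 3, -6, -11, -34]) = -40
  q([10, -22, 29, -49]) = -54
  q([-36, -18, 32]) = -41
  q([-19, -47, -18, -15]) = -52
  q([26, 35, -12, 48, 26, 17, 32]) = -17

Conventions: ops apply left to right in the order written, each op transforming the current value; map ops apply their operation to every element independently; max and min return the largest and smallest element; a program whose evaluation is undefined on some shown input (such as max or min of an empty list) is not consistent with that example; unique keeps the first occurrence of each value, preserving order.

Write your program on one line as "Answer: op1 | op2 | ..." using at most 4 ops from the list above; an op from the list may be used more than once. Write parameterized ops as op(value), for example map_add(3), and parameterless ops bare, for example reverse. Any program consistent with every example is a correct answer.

map_add(-5) | unique | sort_desc | min

Check, running the answer program on each example:
  [-35, -3, -3, -33, -32, 3, -6, -11, -34] -> [-40, -8, -8, -38, -37, -2, -11, -16, -39] -> [-40, -8, -38, -37, -2, -11, -16, -39] -> [-2, -8, -11, -16, -37, -38, -39, -40] -> -40
  [10, -22, 29, -49] -> [5, -27, 24, -54] -> [5, -27, 24, -54] -> [24, 5, -27, -54] -> -54
  [-36, -18, 32] -> [-41, -23, 27] -> [-41, -23, 27] -> [27, -23, -41] -> -41
  [-19, -47, -18, -15] -> [-24, -52, -23, -20] -> [-24, -52, -23, -20] -> [-20, -23, -24, -52] -> -52
  [26, 35, -12, 48, 26, 17, 32] -> [21, 30, -17, 43, 21, 12, 27] -> [21, 30, -17, 43, 12, 27] -> [43, 30, 27, 21, 12, -17] -> -17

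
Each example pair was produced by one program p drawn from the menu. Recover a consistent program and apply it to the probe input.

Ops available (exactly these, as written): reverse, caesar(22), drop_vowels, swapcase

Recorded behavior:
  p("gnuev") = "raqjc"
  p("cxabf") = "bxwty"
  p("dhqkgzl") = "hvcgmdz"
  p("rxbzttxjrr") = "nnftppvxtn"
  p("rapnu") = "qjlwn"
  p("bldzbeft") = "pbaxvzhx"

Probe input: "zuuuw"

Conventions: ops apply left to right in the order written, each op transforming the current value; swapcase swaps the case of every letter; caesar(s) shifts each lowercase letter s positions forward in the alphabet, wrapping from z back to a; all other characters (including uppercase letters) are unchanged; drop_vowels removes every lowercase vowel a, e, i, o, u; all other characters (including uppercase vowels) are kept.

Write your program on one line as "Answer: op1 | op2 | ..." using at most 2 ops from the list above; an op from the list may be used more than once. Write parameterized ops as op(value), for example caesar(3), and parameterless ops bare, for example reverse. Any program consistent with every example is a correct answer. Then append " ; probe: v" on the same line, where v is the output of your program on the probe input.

caesar(22) | reverse ; probe: "sqqqv"

Check, running the answer program on each example:
  "gnuev" -> "cjqar" -> "raqjc"
  "cxabf" -> "ytwxb" -> "bxwty"
  "dhqkgzl" -> "zdmgcvh" -> "hvcgmdz"
  "rxbzttxjrr" -> "ntxvpptfnn" -> "nnftppvxtn"
  "rapnu" -> "nwljq" -> "qjlwn"
  "bldzbeft" -> "xhzvxabp" -> "pbaxvzhx"
  probe: "zuuuw" -> "vqqqs" -> "sqqqv"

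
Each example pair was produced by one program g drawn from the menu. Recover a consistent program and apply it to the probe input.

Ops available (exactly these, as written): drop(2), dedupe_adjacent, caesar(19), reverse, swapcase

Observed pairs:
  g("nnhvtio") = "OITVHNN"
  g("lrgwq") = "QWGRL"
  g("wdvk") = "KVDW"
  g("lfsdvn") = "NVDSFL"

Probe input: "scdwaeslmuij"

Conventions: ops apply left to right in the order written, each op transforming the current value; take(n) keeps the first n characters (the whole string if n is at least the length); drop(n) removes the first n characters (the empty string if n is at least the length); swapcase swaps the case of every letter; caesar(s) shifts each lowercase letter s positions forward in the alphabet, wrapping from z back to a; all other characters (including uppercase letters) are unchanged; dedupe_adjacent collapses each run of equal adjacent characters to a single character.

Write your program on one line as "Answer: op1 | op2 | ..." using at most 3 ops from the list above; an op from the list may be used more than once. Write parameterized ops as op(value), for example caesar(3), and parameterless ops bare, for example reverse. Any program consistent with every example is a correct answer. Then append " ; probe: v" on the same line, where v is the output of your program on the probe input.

reverse | swapcase ; probe: "JIUMLSEAWDCS"

Check, running the answer program on each example:
  "nnhvtio" -> "oitvhnn" -> "OITVHNN"
  "lrgwq" -> "qwgrl" -> "QWGRL"
  "wdvk" -> "kvdw" -> "KVDW"
  "lfsdvn" -> "nvdsfl" -> "NVDSFL"
  probe: "scdwaeslmuij" -> "jiumlseawdcs" -> "JIUMLSEAWDCS"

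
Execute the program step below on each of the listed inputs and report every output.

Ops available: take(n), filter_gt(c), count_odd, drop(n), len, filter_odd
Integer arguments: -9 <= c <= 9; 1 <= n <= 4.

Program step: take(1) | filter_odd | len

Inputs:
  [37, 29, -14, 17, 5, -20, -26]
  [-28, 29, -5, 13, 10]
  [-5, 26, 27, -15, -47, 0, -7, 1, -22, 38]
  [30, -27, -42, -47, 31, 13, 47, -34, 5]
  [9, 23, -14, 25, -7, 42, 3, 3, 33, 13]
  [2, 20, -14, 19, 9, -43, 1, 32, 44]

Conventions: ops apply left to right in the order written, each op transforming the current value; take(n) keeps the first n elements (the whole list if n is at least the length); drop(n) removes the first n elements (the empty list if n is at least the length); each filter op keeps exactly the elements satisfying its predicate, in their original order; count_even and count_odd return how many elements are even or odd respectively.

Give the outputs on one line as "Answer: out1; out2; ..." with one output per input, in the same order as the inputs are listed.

1; 0; 1; 0; 1; 0

Execution, op by op:
  [37, 29, -14, 17, 5, -20, -26] -> [37] -> [37] -> 1
  [-28, 29, -5, 13, 10] -> [-28] -> [] -> 0
  [-5, 26, 27, -15, -47, 0, -7, 1, -22, 38] -> [-5] -> [-5] -> 1
  [30, -27, -42, -47, 31, 13, 47, -34, 5] -> [30] -> [] -> 0
  [9, 23, -14, 25, -7, 42, 3, 3, 33, 13] -> [9] -> [9] -> 1
  [2, 20, -14, 19, 9, -43, 1, 32, 44] -> [2] -> [] -> 0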